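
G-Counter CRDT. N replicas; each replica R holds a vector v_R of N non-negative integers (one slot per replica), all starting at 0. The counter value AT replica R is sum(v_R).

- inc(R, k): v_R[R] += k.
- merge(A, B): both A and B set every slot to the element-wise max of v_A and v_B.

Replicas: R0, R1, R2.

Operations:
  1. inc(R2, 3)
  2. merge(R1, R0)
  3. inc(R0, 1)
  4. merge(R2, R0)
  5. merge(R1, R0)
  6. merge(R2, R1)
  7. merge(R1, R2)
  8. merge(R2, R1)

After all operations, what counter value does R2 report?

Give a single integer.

Answer: 4

Derivation:
Op 1: inc R2 by 3 -> R2=(0,0,3) value=3
Op 2: merge R1<->R0 -> R1=(0,0,0) R0=(0,0,0)
Op 3: inc R0 by 1 -> R0=(1,0,0) value=1
Op 4: merge R2<->R0 -> R2=(1,0,3) R0=(1,0,3)
Op 5: merge R1<->R0 -> R1=(1,0,3) R0=(1,0,3)
Op 6: merge R2<->R1 -> R2=(1,0,3) R1=(1,0,3)
Op 7: merge R1<->R2 -> R1=(1,0,3) R2=(1,0,3)
Op 8: merge R2<->R1 -> R2=(1,0,3) R1=(1,0,3)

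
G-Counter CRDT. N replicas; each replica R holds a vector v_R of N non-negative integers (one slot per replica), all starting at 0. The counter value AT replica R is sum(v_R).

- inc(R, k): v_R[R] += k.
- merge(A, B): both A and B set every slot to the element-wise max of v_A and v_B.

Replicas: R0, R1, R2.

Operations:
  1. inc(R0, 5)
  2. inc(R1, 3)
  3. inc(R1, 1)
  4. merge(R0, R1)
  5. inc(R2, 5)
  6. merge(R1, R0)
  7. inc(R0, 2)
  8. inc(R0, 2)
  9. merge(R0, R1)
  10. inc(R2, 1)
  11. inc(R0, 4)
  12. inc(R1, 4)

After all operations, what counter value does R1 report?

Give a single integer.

Answer: 17

Derivation:
Op 1: inc R0 by 5 -> R0=(5,0,0) value=5
Op 2: inc R1 by 3 -> R1=(0,3,0) value=3
Op 3: inc R1 by 1 -> R1=(0,4,0) value=4
Op 4: merge R0<->R1 -> R0=(5,4,0) R1=(5,4,0)
Op 5: inc R2 by 5 -> R2=(0,0,5) value=5
Op 6: merge R1<->R0 -> R1=(5,4,0) R0=(5,4,0)
Op 7: inc R0 by 2 -> R0=(7,4,0) value=11
Op 8: inc R0 by 2 -> R0=(9,4,0) value=13
Op 9: merge R0<->R1 -> R0=(9,4,0) R1=(9,4,0)
Op 10: inc R2 by 1 -> R2=(0,0,6) value=6
Op 11: inc R0 by 4 -> R0=(13,4,0) value=17
Op 12: inc R1 by 4 -> R1=(9,8,0) value=17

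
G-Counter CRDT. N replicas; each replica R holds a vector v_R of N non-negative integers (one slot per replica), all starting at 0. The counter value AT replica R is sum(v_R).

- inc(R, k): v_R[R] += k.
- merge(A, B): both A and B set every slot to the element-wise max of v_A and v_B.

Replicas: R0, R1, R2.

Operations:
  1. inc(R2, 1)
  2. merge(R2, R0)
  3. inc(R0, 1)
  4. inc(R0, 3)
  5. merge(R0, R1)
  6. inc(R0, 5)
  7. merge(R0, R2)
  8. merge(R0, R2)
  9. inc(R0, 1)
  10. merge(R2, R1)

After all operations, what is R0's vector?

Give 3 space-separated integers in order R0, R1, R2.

Op 1: inc R2 by 1 -> R2=(0,0,1) value=1
Op 2: merge R2<->R0 -> R2=(0,0,1) R0=(0,0,1)
Op 3: inc R0 by 1 -> R0=(1,0,1) value=2
Op 4: inc R0 by 3 -> R0=(4,0,1) value=5
Op 5: merge R0<->R1 -> R0=(4,0,1) R1=(4,0,1)
Op 6: inc R0 by 5 -> R0=(9,0,1) value=10
Op 7: merge R0<->R2 -> R0=(9,0,1) R2=(9,0,1)
Op 8: merge R0<->R2 -> R0=(9,0,1) R2=(9,0,1)
Op 9: inc R0 by 1 -> R0=(10,0,1) value=11
Op 10: merge R2<->R1 -> R2=(9,0,1) R1=(9,0,1)

Answer: 10 0 1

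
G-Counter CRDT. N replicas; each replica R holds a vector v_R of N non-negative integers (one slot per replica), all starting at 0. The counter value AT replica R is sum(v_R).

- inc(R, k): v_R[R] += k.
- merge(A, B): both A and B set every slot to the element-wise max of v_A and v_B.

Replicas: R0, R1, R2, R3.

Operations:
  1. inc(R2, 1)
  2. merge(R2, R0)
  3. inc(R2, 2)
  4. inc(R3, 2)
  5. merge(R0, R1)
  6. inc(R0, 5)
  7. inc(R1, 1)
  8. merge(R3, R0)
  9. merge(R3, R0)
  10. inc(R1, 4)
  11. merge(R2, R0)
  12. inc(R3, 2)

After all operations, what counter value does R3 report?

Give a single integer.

Op 1: inc R2 by 1 -> R2=(0,0,1,0) value=1
Op 2: merge R2<->R0 -> R2=(0,0,1,0) R0=(0,0,1,0)
Op 3: inc R2 by 2 -> R2=(0,0,3,0) value=3
Op 4: inc R3 by 2 -> R3=(0,0,0,2) value=2
Op 5: merge R0<->R1 -> R0=(0,0,1,0) R1=(0,0,1,0)
Op 6: inc R0 by 5 -> R0=(5,0,1,0) value=6
Op 7: inc R1 by 1 -> R1=(0,1,1,0) value=2
Op 8: merge R3<->R0 -> R3=(5,0,1,2) R0=(5,0,1,2)
Op 9: merge R3<->R0 -> R3=(5,0,1,2) R0=(5,0,1,2)
Op 10: inc R1 by 4 -> R1=(0,5,1,0) value=6
Op 11: merge R2<->R0 -> R2=(5,0,3,2) R0=(5,0,3,2)
Op 12: inc R3 by 2 -> R3=(5,0,1,4) value=10

Answer: 10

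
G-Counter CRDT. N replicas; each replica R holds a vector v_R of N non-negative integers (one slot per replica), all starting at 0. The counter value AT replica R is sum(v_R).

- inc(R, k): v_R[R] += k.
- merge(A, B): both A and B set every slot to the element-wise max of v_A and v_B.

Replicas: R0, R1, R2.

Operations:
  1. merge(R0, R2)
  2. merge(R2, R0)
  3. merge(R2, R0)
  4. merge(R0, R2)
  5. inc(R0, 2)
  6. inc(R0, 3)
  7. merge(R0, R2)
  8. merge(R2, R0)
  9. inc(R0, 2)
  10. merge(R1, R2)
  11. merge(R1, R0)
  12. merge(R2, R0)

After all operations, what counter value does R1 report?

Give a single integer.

Answer: 7

Derivation:
Op 1: merge R0<->R2 -> R0=(0,0,0) R2=(0,0,0)
Op 2: merge R2<->R0 -> R2=(0,0,0) R0=(0,0,0)
Op 3: merge R2<->R0 -> R2=(0,0,0) R0=(0,0,0)
Op 4: merge R0<->R2 -> R0=(0,0,0) R2=(0,0,0)
Op 5: inc R0 by 2 -> R0=(2,0,0) value=2
Op 6: inc R0 by 3 -> R0=(5,0,0) value=5
Op 7: merge R0<->R2 -> R0=(5,0,0) R2=(5,0,0)
Op 8: merge R2<->R0 -> R2=(5,0,0) R0=(5,0,0)
Op 9: inc R0 by 2 -> R0=(7,0,0) value=7
Op 10: merge R1<->R2 -> R1=(5,0,0) R2=(5,0,0)
Op 11: merge R1<->R0 -> R1=(7,0,0) R0=(7,0,0)
Op 12: merge R2<->R0 -> R2=(7,0,0) R0=(7,0,0)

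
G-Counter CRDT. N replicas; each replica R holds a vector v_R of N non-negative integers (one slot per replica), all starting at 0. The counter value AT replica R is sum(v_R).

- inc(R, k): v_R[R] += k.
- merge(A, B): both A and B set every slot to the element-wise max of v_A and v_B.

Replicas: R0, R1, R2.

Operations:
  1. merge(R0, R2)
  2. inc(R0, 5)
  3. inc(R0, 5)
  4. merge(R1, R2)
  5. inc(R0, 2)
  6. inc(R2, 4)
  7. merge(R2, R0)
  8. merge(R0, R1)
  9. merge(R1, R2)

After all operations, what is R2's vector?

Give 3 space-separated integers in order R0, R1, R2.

Answer: 12 0 4

Derivation:
Op 1: merge R0<->R2 -> R0=(0,0,0) R2=(0,0,0)
Op 2: inc R0 by 5 -> R0=(5,0,0) value=5
Op 3: inc R0 by 5 -> R0=(10,0,0) value=10
Op 4: merge R1<->R2 -> R1=(0,0,0) R2=(0,0,0)
Op 5: inc R0 by 2 -> R0=(12,0,0) value=12
Op 6: inc R2 by 4 -> R2=(0,0,4) value=4
Op 7: merge R2<->R0 -> R2=(12,0,4) R0=(12,0,4)
Op 8: merge R0<->R1 -> R0=(12,0,4) R1=(12,0,4)
Op 9: merge R1<->R2 -> R1=(12,0,4) R2=(12,0,4)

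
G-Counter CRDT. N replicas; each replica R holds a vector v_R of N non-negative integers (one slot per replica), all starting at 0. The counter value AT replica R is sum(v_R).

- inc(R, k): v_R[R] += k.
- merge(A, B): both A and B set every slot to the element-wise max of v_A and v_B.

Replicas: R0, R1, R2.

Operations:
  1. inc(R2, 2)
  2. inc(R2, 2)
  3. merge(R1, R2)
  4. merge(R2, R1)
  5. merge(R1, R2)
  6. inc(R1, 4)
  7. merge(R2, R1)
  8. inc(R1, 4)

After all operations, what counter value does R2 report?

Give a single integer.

Answer: 8

Derivation:
Op 1: inc R2 by 2 -> R2=(0,0,2) value=2
Op 2: inc R2 by 2 -> R2=(0,0,4) value=4
Op 3: merge R1<->R2 -> R1=(0,0,4) R2=(0,0,4)
Op 4: merge R2<->R1 -> R2=(0,0,4) R1=(0,0,4)
Op 5: merge R1<->R2 -> R1=(0,0,4) R2=(0,0,4)
Op 6: inc R1 by 4 -> R1=(0,4,4) value=8
Op 7: merge R2<->R1 -> R2=(0,4,4) R1=(0,4,4)
Op 8: inc R1 by 4 -> R1=(0,8,4) value=12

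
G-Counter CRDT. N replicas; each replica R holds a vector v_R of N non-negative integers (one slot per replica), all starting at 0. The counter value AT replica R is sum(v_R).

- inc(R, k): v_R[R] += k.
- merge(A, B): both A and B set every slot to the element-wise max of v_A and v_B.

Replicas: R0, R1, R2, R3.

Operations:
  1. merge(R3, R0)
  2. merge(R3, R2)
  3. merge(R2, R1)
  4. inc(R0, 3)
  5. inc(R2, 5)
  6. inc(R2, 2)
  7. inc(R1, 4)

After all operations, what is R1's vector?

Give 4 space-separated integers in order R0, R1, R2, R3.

Op 1: merge R3<->R0 -> R3=(0,0,0,0) R0=(0,0,0,0)
Op 2: merge R3<->R2 -> R3=(0,0,0,0) R2=(0,0,0,0)
Op 3: merge R2<->R1 -> R2=(0,0,0,0) R1=(0,0,0,0)
Op 4: inc R0 by 3 -> R0=(3,0,0,0) value=3
Op 5: inc R2 by 5 -> R2=(0,0,5,0) value=5
Op 6: inc R2 by 2 -> R2=(0,0,7,0) value=7
Op 7: inc R1 by 4 -> R1=(0,4,0,0) value=4

Answer: 0 4 0 0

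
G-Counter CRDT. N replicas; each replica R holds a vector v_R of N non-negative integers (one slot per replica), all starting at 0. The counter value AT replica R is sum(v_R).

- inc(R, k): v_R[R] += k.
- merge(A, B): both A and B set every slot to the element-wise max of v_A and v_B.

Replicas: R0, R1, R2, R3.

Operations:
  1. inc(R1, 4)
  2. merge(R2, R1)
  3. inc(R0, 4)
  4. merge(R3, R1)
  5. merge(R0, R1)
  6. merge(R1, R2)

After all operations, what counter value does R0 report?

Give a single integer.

Op 1: inc R1 by 4 -> R1=(0,4,0,0) value=4
Op 2: merge R2<->R1 -> R2=(0,4,0,0) R1=(0,4,0,0)
Op 3: inc R0 by 4 -> R0=(4,0,0,0) value=4
Op 4: merge R3<->R1 -> R3=(0,4,0,0) R1=(0,4,0,0)
Op 5: merge R0<->R1 -> R0=(4,4,0,0) R1=(4,4,0,0)
Op 6: merge R1<->R2 -> R1=(4,4,0,0) R2=(4,4,0,0)

Answer: 8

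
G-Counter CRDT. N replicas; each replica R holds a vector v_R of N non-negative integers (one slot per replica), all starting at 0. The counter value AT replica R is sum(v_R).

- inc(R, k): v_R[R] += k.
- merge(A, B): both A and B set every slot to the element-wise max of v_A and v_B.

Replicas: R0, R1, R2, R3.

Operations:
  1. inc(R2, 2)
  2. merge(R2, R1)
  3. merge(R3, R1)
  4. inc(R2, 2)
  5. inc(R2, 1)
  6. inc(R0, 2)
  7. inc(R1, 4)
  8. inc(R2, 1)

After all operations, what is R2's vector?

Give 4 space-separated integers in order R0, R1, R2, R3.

Answer: 0 0 6 0

Derivation:
Op 1: inc R2 by 2 -> R2=(0,0,2,0) value=2
Op 2: merge R2<->R1 -> R2=(0,0,2,0) R1=(0,0,2,0)
Op 3: merge R3<->R1 -> R3=(0,0,2,0) R1=(0,0,2,0)
Op 4: inc R2 by 2 -> R2=(0,0,4,0) value=4
Op 5: inc R2 by 1 -> R2=(0,0,5,0) value=5
Op 6: inc R0 by 2 -> R0=(2,0,0,0) value=2
Op 7: inc R1 by 4 -> R1=(0,4,2,0) value=6
Op 8: inc R2 by 1 -> R2=(0,0,6,0) value=6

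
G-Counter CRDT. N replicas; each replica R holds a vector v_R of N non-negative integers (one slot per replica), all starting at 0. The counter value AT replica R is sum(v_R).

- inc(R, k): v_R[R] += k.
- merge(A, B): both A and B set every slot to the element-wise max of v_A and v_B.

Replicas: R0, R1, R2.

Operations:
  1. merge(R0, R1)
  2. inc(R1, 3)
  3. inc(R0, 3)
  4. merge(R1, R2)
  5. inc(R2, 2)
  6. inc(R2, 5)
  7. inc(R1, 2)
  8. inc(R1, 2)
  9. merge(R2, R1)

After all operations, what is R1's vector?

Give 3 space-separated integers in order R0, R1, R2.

Op 1: merge R0<->R1 -> R0=(0,0,0) R1=(0,0,0)
Op 2: inc R1 by 3 -> R1=(0,3,0) value=3
Op 3: inc R0 by 3 -> R0=(3,0,0) value=3
Op 4: merge R1<->R2 -> R1=(0,3,0) R2=(0,3,0)
Op 5: inc R2 by 2 -> R2=(0,3,2) value=5
Op 6: inc R2 by 5 -> R2=(0,3,7) value=10
Op 7: inc R1 by 2 -> R1=(0,5,0) value=5
Op 8: inc R1 by 2 -> R1=(0,7,0) value=7
Op 9: merge R2<->R1 -> R2=(0,7,7) R1=(0,7,7)

Answer: 0 7 7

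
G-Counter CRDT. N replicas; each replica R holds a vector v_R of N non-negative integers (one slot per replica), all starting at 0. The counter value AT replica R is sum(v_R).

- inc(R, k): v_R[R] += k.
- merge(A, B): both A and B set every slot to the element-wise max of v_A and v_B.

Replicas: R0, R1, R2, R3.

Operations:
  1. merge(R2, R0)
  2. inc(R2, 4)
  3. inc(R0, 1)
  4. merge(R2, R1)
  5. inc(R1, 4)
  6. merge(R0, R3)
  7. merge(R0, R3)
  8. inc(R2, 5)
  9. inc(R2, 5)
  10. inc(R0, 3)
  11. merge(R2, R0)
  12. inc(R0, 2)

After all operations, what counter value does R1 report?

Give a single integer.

Answer: 8

Derivation:
Op 1: merge R2<->R0 -> R2=(0,0,0,0) R0=(0,0,0,0)
Op 2: inc R2 by 4 -> R2=(0,0,4,0) value=4
Op 3: inc R0 by 1 -> R0=(1,0,0,0) value=1
Op 4: merge R2<->R1 -> R2=(0,0,4,0) R1=(0,0,4,0)
Op 5: inc R1 by 4 -> R1=(0,4,4,0) value=8
Op 6: merge R0<->R3 -> R0=(1,0,0,0) R3=(1,0,0,0)
Op 7: merge R0<->R3 -> R0=(1,0,0,0) R3=(1,0,0,0)
Op 8: inc R2 by 5 -> R2=(0,0,9,0) value=9
Op 9: inc R2 by 5 -> R2=(0,0,14,0) value=14
Op 10: inc R0 by 3 -> R0=(4,0,0,0) value=4
Op 11: merge R2<->R0 -> R2=(4,0,14,0) R0=(4,0,14,0)
Op 12: inc R0 by 2 -> R0=(6,0,14,0) value=20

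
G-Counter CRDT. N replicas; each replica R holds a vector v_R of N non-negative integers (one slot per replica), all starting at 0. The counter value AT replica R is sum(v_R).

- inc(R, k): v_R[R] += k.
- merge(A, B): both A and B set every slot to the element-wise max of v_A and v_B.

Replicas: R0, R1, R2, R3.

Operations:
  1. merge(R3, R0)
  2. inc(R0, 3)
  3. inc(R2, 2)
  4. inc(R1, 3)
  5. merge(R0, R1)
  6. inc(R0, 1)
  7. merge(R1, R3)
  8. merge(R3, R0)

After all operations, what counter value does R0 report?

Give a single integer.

Op 1: merge R3<->R0 -> R3=(0,0,0,0) R0=(0,0,0,0)
Op 2: inc R0 by 3 -> R0=(3,0,0,0) value=3
Op 3: inc R2 by 2 -> R2=(0,0,2,0) value=2
Op 4: inc R1 by 3 -> R1=(0,3,0,0) value=3
Op 5: merge R0<->R1 -> R0=(3,3,0,0) R1=(3,3,0,0)
Op 6: inc R0 by 1 -> R0=(4,3,0,0) value=7
Op 7: merge R1<->R3 -> R1=(3,3,0,0) R3=(3,3,0,0)
Op 8: merge R3<->R0 -> R3=(4,3,0,0) R0=(4,3,0,0)

Answer: 7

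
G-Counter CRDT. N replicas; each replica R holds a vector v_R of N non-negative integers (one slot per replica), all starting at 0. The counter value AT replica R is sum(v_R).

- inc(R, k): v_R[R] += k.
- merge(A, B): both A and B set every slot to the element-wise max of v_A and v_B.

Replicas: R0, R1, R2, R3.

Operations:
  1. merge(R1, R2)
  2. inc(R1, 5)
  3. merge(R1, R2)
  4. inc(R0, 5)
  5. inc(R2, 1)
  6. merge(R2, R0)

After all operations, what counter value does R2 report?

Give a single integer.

Op 1: merge R1<->R2 -> R1=(0,0,0,0) R2=(0,0,0,0)
Op 2: inc R1 by 5 -> R1=(0,5,0,0) value=5
Op 3: merge R1<->R2 -> R1=(0,5,0,0) R2=(0,5,0,0)
Op 4: inc R0 by 5 -> R0=(5,0,0,0) value=5
Op 5: inc R2 by 1 -> R2=(0,5,1,0) value=6
Op 6: merge R2<->R0 -> R2=(5,5,1,0) R0=(5,5,1,0)

Answer: 11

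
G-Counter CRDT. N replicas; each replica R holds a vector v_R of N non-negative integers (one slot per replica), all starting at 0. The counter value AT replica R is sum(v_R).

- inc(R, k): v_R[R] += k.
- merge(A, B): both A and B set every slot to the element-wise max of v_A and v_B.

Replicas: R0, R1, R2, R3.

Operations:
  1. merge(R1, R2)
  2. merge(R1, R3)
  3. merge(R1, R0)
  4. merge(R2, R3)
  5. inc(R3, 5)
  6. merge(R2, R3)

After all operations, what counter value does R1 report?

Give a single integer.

Answer: 0

Derivation:
Op 1: merge R1<->R2 -> R1=(0,0,0,0) R2=(0,0,0,0)
Op 2: merge R1<->R3 -> R1=(0,0,0,0) R3=(0,0,0,0)
Op 3: merge R1<->R0 -> R1=(0,0,0,0) R0=(0,0,0,0)
Op 4: merge R2<->R3 -> R2=(0,0,0,0) R3=(0,0,0,0)
Op 5: inc R3 by 5 -> R3=(0,0,0,5) value=5
Op 6: merge R2<->R3 -> R2=(0,0,0,5) R3=(0,0,0,5)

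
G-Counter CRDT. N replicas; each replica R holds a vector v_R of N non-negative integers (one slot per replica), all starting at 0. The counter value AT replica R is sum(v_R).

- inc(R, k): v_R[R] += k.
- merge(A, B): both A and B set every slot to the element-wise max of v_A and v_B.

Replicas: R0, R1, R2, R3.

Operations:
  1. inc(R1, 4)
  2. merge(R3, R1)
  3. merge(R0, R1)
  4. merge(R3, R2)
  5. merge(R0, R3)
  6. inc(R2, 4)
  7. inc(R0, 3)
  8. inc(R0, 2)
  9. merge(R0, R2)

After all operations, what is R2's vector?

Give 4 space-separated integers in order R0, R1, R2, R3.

Op 1: inc R1 by 4 -> R1=(0,4,0,0) value=4
Op 2: merge R3<->R1 -> R3=(0,4,0,0) R1=(0,4,0,0)
Op 3: merge R0<->R1 -> R0=(0,4,0,0) R1=(0,4,0,0)
Op 4: merge R3<->R2 -> R3=(0,4,0,0) R2=(0,4,0,0)
Op 5: merge R0<->R3 -> R0=(0,4,0,0) R3=(0,4,0,0)
Op 6: inc R2 by 4 -> R2=(0,4,4,0) value=8
Op 7: inc R0 by 3 -> R0=(3,4,0,0) value=7
Op 8: inc R0 by 2 -> R0=(5,4,0,0) value=9
Op 9: merge R0<->R2 -> R0=(5,4,4,0) R2=(5,4,4,0)

Answer: 5 4 4 0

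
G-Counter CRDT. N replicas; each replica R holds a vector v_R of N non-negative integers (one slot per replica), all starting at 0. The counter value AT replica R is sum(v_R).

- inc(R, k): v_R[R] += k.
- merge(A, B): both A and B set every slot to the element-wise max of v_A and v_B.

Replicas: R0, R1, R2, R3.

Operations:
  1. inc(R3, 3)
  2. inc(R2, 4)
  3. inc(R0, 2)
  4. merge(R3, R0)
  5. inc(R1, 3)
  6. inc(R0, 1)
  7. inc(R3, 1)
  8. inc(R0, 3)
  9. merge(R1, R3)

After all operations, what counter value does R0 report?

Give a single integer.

Answer: 9

Derivation:
Op 1: inc R3 by 3 -> R3=(0,0,0,3) value=3
Op 2: inc R2 by 4 -> R2=(0,0,4,0) value=4
Op 3: inc R0 by 2 -> R0=(2,0,0,0) value=2
Op 4: merge R3<->R0 -> R3=(2,0,0,3) R0=(2,0,0,3)
Op 5: inc R1 by 3 -> R1=(0,3,0,0) value=3
Op 6: inc R0 by 1 -> R0=(3,0,0,3) value=6
Op 7: inc R3 by 1 -> R3=(2,0,0,4) value=6
Op 8: inc R0 by 3 -> R0=(6,0,0,3) value=9
Op 9: merge R1<->R3 -> R1=(2,3,0,4) R3=(2,3,0,4)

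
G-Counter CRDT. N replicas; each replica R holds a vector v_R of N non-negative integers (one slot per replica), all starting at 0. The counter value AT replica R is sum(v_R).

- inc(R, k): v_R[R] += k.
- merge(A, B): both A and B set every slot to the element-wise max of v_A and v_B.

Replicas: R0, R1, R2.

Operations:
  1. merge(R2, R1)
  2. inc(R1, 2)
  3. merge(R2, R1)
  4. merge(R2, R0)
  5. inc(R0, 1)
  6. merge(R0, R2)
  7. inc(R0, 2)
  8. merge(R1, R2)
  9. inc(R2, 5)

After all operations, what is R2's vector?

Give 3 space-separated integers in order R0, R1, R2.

Answer: 1 2 5

Derivation:
Op 1: merge R2<->R1 -> R2=(0,0,0) R1=(0,0,0)
Op 2: inc R1 by 2 -> R1=(0,2,0) value=2
Op 3: merge R2<->R1 -> R2=(0,2,0) R1=(0,2,0)
Op 4: merge R2<->R0 -> R2=(0,2,0) R0=(0,2,0)
Op 5: inc R0 by 1 -> R0=(1,2,0) value=3
Op 6: merge R0<->R2 -> R0=(1,2,0) R2=(1,2,0)
Op 7: inc R0 by 2 -> R0=(3,2,0) value=5
Op 8: merge R1<->R2 -> R1=(1,2,0) R2=(1,2,0)
Op 9: inc R2 by 5 -> R2=(1,2,5) value=8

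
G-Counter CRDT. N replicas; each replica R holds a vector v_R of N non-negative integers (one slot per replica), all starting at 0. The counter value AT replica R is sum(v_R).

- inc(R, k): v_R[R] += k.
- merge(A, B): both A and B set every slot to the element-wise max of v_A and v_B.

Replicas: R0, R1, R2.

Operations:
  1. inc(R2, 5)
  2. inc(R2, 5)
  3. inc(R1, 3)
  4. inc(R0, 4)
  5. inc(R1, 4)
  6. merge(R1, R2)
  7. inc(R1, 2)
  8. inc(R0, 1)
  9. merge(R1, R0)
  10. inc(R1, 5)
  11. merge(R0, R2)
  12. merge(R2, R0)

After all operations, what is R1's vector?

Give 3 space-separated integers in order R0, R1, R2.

Op 1: inc R2 by 5 -> R2=(0,0,5) value=5
Op 2: inc R2 by 5 -> R2=(0,0,10) value=10
Op 3: inc R1 by 3 -> R1=(0,3,0) value=3
Op 4: inc R0 by 4 -> R0=(4,0,0) value=4
Op 5: inc R1 by 4 -> R1=(0,7,0) value=7
Op 6: merge R1<->R2 -> R1=(0,7,10) R2=(0,7,10)
Op 7: inc R1 by 2 -> R1=(0,9,10) value=19
Op 8: inc R0 by 1 -> R0=(5,0,0) value=5
Op 9: merge R1<->R0 -> R1=(5,9,10) R0=(5,9,10)
Op 10: inc R1 by 5 -> R1=(5,14,10) value=29
Op 11: merge R0<->R2 -> R0=(5,9,10) R2=(5,9,10)
Op 12: merge R2<->R0 -> R2=(5,9,10) R0=(5,9,10)

Answer: 5 14 10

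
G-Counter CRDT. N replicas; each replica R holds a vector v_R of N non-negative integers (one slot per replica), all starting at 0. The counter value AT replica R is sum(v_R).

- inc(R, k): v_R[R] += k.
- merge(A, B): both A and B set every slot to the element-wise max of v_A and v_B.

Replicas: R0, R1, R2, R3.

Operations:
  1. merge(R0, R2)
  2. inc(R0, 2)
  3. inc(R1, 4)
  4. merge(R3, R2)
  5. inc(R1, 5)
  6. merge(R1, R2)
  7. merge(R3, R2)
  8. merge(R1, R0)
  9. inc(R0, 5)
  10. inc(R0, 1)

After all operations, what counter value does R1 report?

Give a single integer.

Op 1: merge R0<->R2 -> R0=(0,0,0,0) R2=(0,0,0,0)
Op 2: inc R0 by 2 -> R0=(2,0,0,0) value=2
Op 3: inc R1 by 4 -> R1=(0,4,0,0) value=4
Op 4: merge R3<->R2 -> R3=(0,0,0,0) R2=(0,0,0,0)
Op 5: inc R1 by 5 -> R1=(0,9,0,0) value=9
Op 6: merge R1<->R2 -> R1=(0,9,0,0) R2=(0,9,0,0)
Op 7: merge R3<->R2 -> R3=(0,9,0,0) R2=(0,9,0,0)
Op 8: merge R1<->R0 -> R1=(2,9,0,0) R0=(2,9,0,0)
Op 9: inc R0 by 5 -> R0=(7,9,0,0) value=16
Op 10: inc R0 by 1 -> R0=(8,9,0,0) value=17

Answer: 11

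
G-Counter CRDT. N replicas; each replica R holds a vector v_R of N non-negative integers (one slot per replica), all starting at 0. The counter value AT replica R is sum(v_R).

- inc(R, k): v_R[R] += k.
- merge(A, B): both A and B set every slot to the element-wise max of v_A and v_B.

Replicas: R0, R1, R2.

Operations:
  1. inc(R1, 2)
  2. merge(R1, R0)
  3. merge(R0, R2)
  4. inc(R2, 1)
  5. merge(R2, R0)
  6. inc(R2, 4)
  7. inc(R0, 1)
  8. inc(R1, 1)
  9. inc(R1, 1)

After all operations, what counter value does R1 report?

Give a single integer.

Op 1: inc R1 by 2 -> R1=(0,2,0) value=2
Op 2: merge R1<->R0 -> R1=(0,2,0) R0=(0,2,0)
Op 3: merge R0<->R2 -> R0=(0,2,0) R2=(0,2,0)
Op 4: inc R2 by 1 -> R2=(0,2,1) value=3
Op 5: merge R2<->R0 -> R2=(0,2,1) R0=(0,2,1)
Op 6: inc R2 by 4 -> R2=(0,2,5) value=7
Op 7: inc R0 by 1 -> R0=(1,2,1) value=4
Op 8: inc R1 by 1 -> R1=(0,3,0) value=3
Op 9: inc R1 by 1 -> R1=(0,4,0) value=4

Answer: 4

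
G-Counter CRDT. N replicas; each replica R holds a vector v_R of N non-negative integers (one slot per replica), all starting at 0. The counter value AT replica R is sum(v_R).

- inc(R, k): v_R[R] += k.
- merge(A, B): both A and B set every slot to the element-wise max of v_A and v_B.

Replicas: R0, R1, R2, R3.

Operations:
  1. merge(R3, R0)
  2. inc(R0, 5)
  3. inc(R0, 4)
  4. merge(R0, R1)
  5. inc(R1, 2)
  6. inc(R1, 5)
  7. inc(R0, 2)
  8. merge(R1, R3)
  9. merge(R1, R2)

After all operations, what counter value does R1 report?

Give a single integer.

Op 1: merge R3<->R0 -> R3=(0,0,0,0) R0=(0,0,0,0)
Op 2: inc R0 by 5 -> R0=(5,0,0,0) value=5
Op 3: inc R0 by 4 -> R0=(9,0,0,0) value=9
Op 4: merge R0<->R1 -> R0=(9,0,0,0) R1=(9,0,0,0)
Op 5: inc R1 by 2 -> R1=(9,2,0,0) value=11
Op 6: inc R1 by 5 -> R1=(9,7,0,0) value=16
Op 7: inc R0 by 2 -> R0=(11,0,0,0) value=11
Op 8: merge R1<->R3 -> R1=(9,7,0,0) R3=(9,7,0,0)
Op 9: merge R1<->R2 -> R1=(9,7,0,0) R2=(9,7,0,0)

Answer: 16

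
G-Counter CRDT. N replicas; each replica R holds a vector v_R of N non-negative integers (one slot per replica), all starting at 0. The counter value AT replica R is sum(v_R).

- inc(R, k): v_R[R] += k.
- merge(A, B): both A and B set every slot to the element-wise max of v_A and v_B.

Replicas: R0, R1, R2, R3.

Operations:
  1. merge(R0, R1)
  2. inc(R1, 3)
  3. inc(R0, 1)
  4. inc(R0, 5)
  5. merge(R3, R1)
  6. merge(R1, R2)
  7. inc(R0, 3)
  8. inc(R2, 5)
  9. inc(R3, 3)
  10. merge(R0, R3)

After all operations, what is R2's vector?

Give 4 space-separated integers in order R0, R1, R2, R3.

Op 1: merge R0<->R1 -> R0=(0,0,0,0) R1=(0,0,0,0)
Op 2: inc R1 by 3 -> R1=(0,3,0,0) value=3
Op 3: inc R0 by 1 -> R0=(1,0,0,0) value=1
Op 4: inc R0 by 5 -> R0=(6,0,0,0) value=6
Op 5: merge R3<->R1 -> R3=(0,3,0,0) R1=(0,3,0,0)
Op 6: merge R1<->R2 -> R1=(0,3,0,0) R2=(0,3,0,0)
Op 7: inc R0 by 3 -> R0=(9,0,0,0) value=9
Op 8: inc R2 by 5 -> R2=(0,3,5,0) value=8
Op 9: inc R3 by 3 -> R3=(0,3,0,3) value=6
Op 10: merge R0<->R3 -> R0=(9,3,0,3) R3=(9,3,0,3)

Answer: 0 3 5 0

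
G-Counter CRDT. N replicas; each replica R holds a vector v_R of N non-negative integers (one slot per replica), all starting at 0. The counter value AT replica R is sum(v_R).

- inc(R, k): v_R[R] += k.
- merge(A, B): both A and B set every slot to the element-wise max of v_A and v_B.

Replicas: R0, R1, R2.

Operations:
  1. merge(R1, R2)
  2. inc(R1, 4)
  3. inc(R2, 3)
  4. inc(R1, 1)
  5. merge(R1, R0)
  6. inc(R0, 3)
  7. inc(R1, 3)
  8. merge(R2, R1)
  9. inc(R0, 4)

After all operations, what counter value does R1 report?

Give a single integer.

Op 1: merge R1<->R2 -> R1=(0,0,0) R2=(0,0,0)
Op 2: inc R1 by 4 -> R1=(0,4,0) value=4
Op 3: inc R2 by 3 -> R2=(0,0,3) value=3
Op 4: inc R1 by 1 -> R1=(0,5,0) value=5
Op 5: merge R1<->R0 -> R1=(0,5,0) R0=(0,5,0)
Op 6: inc R0 by 3 -> R0=(3,5,0) value=8
Op 7: inc R1 by 3 -> R1=(0,8,0) value=8
Op 8: merge R2<->R1 -> R2=(0,8,3) R1=(0,8,3)
Op 9: inc R0 by 4 -> R0=(7,5,0) value=12

Answer: 11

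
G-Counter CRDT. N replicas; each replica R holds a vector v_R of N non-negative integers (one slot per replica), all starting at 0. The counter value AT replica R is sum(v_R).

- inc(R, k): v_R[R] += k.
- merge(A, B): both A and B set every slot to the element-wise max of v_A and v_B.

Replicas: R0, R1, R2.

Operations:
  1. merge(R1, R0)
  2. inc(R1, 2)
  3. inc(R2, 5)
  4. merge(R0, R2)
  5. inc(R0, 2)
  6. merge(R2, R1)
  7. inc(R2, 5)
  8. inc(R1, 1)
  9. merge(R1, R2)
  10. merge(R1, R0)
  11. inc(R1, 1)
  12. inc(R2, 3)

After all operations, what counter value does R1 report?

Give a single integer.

Answer: 16

Derivation:
Op 1: merge R1<->R0 -> R1=(0,0,0) R0=(0,0,0)
Op 2: inc R1 by 2 -> R1=(0,2,0) value=2
Op 3: inc R2 by 5 -> R2=(0,0,5) value=5
Op 4: merge R0<->R2 -> R0=(0,0,5) R2=(0,0,5)
Op 5: inc R0 by 2 -> R0=(2,0,5) value=7
Op 6: merge R2<->R1 -> R2=(0,2,5) R1=(0,2,5)
Op 7: inc R2 by 5 -> R2=(0,2,10) value=12
Op 8: inc R1 by 1 -> R1=(0,3,5) value=8
Op 9: merge R1<->R2 -> R1=(0,3,10) R2=(0,3,10)
Op 10: merge R1<->R0 -> R1=(2,3,10) R0=(2,3,10)
Op 11: inc R1 by 1 -> R1=(2,4,10) value=16
Op 12: inc R2 by 3 -> R2=(0,3,13) value=16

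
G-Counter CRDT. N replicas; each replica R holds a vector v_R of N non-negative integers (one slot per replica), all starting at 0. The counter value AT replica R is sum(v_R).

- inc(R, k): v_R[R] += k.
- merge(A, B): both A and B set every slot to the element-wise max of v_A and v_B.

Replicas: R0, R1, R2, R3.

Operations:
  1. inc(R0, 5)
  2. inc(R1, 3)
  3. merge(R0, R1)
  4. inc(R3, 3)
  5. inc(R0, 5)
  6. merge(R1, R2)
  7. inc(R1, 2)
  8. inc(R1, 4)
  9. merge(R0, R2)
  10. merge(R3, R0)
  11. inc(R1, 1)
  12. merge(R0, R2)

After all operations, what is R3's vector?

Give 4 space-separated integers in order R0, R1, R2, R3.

Op 1: inc R0 by 5 -> R0=(5,0,0,0) value=5
Op 2: inc R1 by 3 -> R1=(0,3,0,0) value=3
Op 3: merge R0<->R1 -> R0=(5,3,0,0) R1=(5,3,0,0)
Op 4: inc R3 by 3 -> R3=(0,0,0,3) value=3
Op 5: inc R0 by 5 -> R0=(10,3,0,0) value=13
Op 6: merge R1<->R2 -> R1=(5,3,0,0) R2=(5,3,0,0)
Op 7: inc R1 by 2 -> R1=(5,5,0,0) value=10
Op 8: inc R1 by 4 -> R1=(5,9,0,0) value=14
Op 9: merge R0<->R2 -> R0=(10,3,0,0) R2=(10,3,0,0)
Op 10: merge R3<->R0 -> R3=(10,3,0,3) R0=(10,3,0,3)
Op 11: inc R1 by 1 -> R1=(5,10,0,0) value=15
Op 12: merge R0<->R2 -> R0=(10,3,0,3) R2=(10,3,0,3)

Answer: 10 3 0 3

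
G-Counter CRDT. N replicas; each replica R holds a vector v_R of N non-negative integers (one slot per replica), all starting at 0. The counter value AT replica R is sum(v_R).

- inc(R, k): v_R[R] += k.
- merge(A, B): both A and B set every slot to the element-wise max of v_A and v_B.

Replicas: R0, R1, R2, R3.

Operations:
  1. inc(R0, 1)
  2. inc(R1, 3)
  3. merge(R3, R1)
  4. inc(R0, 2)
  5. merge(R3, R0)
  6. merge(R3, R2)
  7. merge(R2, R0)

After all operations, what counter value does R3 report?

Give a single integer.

Op 1: inc R0 by 1 -> R0=(1,0,0,0) value=1
Op 2: inc R1 by 3 -> R1=(0,3,0,0) value=3
Op 3: merge R3<->R1 -> R3=(0,3,0,0) R1=(0,3,0,0)
Op 4: inc R0 by 2 -> R0=(3,0,0,0) value=3
Op 5: merge R3<->R0 -> R3=(3,3,0,0) R0=(3,3,0,0)
Op 6: merge R3<->R2 -> R3=(3,3,0,0) R2=(3,3,0,0)
Op 7: merge R2<->R0 -> R2=(3,3,0,0) R0=(3,3,0,0)

Answer: 6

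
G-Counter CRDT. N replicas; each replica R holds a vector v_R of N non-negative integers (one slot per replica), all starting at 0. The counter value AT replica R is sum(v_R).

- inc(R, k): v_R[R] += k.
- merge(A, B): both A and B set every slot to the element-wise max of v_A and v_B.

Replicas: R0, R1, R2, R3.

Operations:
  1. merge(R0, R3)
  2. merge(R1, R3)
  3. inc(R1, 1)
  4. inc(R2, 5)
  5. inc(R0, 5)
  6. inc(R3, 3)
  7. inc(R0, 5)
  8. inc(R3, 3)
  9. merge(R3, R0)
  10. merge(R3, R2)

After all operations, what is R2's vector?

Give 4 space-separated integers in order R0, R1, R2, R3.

Answer: 10 0 5 6

Derivation:
Op 1: merge R0<->R3 -> R0=(0,0,0,0) R3=(0,0,0,0)
Op 2: merge R1<->R3 -> R1=(0,0,0,0) R3=(0,0,0,0)
Op 3: inc R1 by 1 -> R1=(0,1,0,0) value=1
Op 4: inc R2 by 5 -> R2=(0,0,5,0) value=5
Op 5: inc R0 by 5 -> R0=(5,0,0,0) value=5
Op 6: inc R3 by 3 -> R3=(0,0,0,3) value=3
Op 7: inc R0 by 5 -> R0=(10,0,0,0) value=10
Op 8: inc R3 by 3 -> R3=(0,0,0,6) value=6
Op 9: merge R3<->R0 -> R3=(10,0,0,6) R0=(10,0,0,6)
Op 10: merge R3<->R2 -> R3=(10,0,5,6) R2=(10,0,5,6)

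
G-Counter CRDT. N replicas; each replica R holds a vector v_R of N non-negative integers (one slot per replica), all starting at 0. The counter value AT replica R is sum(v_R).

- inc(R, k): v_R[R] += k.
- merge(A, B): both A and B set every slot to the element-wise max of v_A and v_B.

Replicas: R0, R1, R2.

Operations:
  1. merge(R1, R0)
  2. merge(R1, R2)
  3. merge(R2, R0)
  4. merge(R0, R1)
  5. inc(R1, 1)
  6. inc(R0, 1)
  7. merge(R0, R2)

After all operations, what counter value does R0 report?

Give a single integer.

Op 1: merge R1<->R0 -> R1=(0,0,0) R0=(0,0,0)
Op 2: merge R1<->R2 -> R1=(0,0,0) R2=(0,0,0)
Op 3: merge R2<->R0 -> R2=(0,0,0) R0=(0,0,0)
Op 4: merge R0<->R1 -> R0=(0,0,0) R1=(0,0,0)
Op 5: inc R1 by 1 -> R1=(0,1,0) value=1
Op 6: inc R0 by 1 -> R0=(1,0,0) value=1
Op 7: merge R0<->R2 -> R0=(1,0,0) R2=(1,0,0)

Answer: 1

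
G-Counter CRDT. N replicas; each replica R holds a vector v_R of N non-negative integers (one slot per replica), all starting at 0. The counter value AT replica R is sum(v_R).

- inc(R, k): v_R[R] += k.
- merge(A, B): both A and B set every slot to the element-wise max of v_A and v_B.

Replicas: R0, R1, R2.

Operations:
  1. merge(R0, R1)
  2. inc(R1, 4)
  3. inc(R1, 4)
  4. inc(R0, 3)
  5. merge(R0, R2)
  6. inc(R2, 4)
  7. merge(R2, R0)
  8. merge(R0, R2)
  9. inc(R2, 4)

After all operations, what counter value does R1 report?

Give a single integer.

Answer: 8

Derivation:
Op 1: merge R0<->R1 -> R0=(0,0,0) R1=(0,0,0)
Op 2: inc R1 by 4 -> R1=(0,4,0) value=4
Op 3: inc R1 by 4 -> R1=(0,8,0) value=8
Op 4: inc R0 by 3 -> R0=(3,0,0) value=3
Op 5: merge R0<->R2 -> R0=(3,0,0) R2=(3,0,0)
Op 6: inc R2 by 4 -> R2=(3,0,4) value=7
Op 7: merge R2<->R0 -> R2=(3,0,4) R0=(3,0,4)
Op 8: merge R0<->R2 -> R0=(3,0,4) R2=(3,0,4)
Op 9: inc R2 by 4 -> R2=(3,0,8) value=11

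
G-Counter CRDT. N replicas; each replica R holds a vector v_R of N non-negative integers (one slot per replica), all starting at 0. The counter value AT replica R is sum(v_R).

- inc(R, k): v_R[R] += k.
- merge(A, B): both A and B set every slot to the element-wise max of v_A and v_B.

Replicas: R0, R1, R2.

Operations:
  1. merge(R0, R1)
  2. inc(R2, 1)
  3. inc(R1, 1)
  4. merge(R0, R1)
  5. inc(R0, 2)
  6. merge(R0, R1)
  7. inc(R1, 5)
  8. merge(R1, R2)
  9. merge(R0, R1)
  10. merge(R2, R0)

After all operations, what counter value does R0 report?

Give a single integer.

Answer: 9

Derivation:
Op 1: merge R0<->R1 -> R0=(0,0,0) R1=(0,0,0)
Op 2: inc R2 by 1 -> R2=(0,0,1) value=1
Op 3: inc R1 by 1 -> R1=(0,1,0) value=1
Op 4: merge R0<->R1 -> R0=(0,1,0) R1=(0,1,0)
Op 5: inc R0 by 2 -> R0=(2,1,0) value=3
Op 6: merge R0<->R1 -> R0=(2,1,0) R1=(2,1,0)
Op 7: inc R1 by 5 -> R1=(2,6,0) value=8
Op 8: merge R1<->R2 -> R1=(2,6,1) R2=(2,6,1)
Op 9: merge R0<->R1 -> R0=(2,6,1) R1=(2,6,1)
Op 10: merge R2<->R0 -> R2=(2,6,1) R0=(2,6,1)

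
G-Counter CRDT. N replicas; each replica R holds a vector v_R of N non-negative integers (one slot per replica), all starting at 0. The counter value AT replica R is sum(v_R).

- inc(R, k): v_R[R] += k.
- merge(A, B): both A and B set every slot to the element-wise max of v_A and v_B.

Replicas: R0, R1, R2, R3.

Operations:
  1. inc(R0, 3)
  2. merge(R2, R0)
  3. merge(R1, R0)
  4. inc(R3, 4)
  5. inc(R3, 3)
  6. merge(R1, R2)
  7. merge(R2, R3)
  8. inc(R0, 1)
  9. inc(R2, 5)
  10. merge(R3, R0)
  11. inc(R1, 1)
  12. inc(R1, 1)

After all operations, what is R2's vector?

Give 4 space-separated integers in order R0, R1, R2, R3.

Op 1: inc R0 by 3 -> R0=(3,0,0,0) value=3
Op 2: merge R2<->R0 -> R2=(3,0,0,0) R0=(3,0,0,0)
Op 3: merge R1<->R0 -> R1=(3,0,0,0) R0=(3,0,0,0)
Op 4: inc R3 by 4 -> R3=(0,0,0,4) value=4
Op 5: inc R3 by 3 -> R3=(0,0,0,7) value=7
Op 6: merge R1<->R2 -> R1=(3,0,0,0) R2=(3,0,0,0)
Op 7: merge R2<->R3 -> R2=(3,0,0,7) R3=(3,0,0,7)
Op 8: inc R0 by 1 -> R0=(4,0,0,0) value=4
Op 9: inc R2 by 5 -> R2=(3,0,5,7) value=15
Op 10: merge R3<->R0 -> R3=(4,0,0,7) R0=(4,0,0,7)
Op 11: inc R1 by 1 -> R1=(3,1,0,0) value=4
Op 12: inc R1 by 1 -> R1=(3,2,0,0) value=5

Answer: 3 0 5 7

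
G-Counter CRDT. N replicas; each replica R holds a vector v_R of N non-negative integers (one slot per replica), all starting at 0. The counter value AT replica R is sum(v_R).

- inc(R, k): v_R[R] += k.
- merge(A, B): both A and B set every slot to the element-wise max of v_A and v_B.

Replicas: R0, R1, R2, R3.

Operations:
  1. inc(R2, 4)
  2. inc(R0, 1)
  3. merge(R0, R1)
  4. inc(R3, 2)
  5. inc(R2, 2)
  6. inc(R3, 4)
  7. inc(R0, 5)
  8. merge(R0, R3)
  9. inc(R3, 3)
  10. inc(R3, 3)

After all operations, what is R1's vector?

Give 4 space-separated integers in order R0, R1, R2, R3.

Op 1: inc R2 by 4 -> R2=(0,0,4,0) value=4
Op 2: inc R0 by 1 -> R0=(1,0,0,0) value=1
Op 3: merge R0<->R1 -> R0=(1,0,0,0) R1=(1,0,0,0)
Op 4: inc R3 by 2 -> R3=(0,0,0,2) value=2
Op 5: inc R2 by 2 -> R2=(0,0,6,0) value=6
Op 6: inc R3 by 4 -> R3=(0,0,0,6) value=6
Op 7: inc R0 by 5 -> R0=(6,0,0,0) value=6
Op 8: merge R0<->R3 -> R0=(6,0,0,6) R3=(6,0,0,6)
Op 9: inc R3 by 3 -> R3=(6,0,0,9) value=15
Op 10: inc R3 by 3 -> R3=(6,0,0,12) value=18

Answer: 1 0 0 0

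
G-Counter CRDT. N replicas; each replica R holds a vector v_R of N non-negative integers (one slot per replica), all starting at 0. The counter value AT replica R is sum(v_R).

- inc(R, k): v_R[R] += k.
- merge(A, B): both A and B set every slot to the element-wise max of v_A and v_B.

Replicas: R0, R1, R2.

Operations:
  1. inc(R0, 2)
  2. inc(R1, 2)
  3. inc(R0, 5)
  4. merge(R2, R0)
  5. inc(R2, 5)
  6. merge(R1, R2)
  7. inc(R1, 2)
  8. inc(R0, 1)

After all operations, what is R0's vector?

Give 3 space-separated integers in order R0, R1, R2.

Op 1: inc R0 by 2 -> R0=(2,0,0) value=2
Op 2: inc R1 by 2 -> R1=(0,2,0) value=2
Op 3: inc R0 by 5 -> R0=(7,0,0) value=7
Op 4: merge R2<->R0 -> R2=(7,0,0) R0=(7,0,0)
Op 5: inc R2 by 5 -> R2=(7,0,5) value=12
Op 6: merge R1<->R2 -> R1=(7,2,5) R2=(7,2,5)
Op 7: inc R1 by 2 -> R1=(7,4,5) value=16
Op 8: inc R0 by 1 -> R0=(8,0,0) value=8

Answer: 8 0 0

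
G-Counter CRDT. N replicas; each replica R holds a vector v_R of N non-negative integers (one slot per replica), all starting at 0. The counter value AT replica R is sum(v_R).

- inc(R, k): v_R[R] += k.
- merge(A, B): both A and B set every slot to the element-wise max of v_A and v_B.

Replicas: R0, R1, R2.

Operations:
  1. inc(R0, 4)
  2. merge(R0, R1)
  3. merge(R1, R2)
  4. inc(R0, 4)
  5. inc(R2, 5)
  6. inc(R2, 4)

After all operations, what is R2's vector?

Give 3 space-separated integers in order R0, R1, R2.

Answer: 4 0 9

Derivation:
Op 1: inc R0 by 4 -> R0=(4,0,0) value=4
Op 2: merge R0<->R1 -> R0=(4,0,0) R1=(4,0,0)
Op 3: merge R1<->R2 -> R1=(4,0,0) R2=(4,0,0)
Op 4: inc R0 by 4 -> R0=(8,0,0) value=8
Op 5: inc R2 by 5 -> R2=(4,0,5) value=9
Op 6: inc R2 by 4 -> R2=(4,0,9) value=13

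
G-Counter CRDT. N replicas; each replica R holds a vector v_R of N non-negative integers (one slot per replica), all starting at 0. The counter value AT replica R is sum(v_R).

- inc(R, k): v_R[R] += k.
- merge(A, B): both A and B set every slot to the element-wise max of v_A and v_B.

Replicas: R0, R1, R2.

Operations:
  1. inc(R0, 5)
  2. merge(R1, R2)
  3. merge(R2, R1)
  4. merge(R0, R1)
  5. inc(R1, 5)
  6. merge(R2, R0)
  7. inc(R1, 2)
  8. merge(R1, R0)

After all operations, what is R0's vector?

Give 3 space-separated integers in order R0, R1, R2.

Op 1: inc R0 by 5 -> R0=(5,0,0) value=5
Op 2: merge R1<->R2 -> R1=(0,0,0) R2=(0,0,0)
Op 3: merge R2<->R1 -> R2=(0,0,0) R1=(0,0,0)
Op 4: merge R0<->R1 -> R0=(5,0,0) R1=(5,0,0)
Op 5: inc R1 by 5 -> R1=(5,5,0) value=10
Op 6: merge R2<->R0 -> R2=(5,0,0) R0=(5,0,0)
Op 7: inc R1 by 2 -> R1=(5,7,0) value=12
Op 8: merge R1<->R0 -> R1=(5,7,0) R0=(5,7,0)

Answer: 5 7 0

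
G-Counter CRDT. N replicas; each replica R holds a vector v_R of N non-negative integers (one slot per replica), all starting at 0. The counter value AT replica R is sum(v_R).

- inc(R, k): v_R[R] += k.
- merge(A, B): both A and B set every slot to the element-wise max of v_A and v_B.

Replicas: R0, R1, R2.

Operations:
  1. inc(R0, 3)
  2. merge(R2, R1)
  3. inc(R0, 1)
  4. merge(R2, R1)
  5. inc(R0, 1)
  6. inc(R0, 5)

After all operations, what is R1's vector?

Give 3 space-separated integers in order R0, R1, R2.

Op 1: inc R0 by 3 -> R0=(3,0,0) value=3
Op 2: merge R2<->R1 -> R2=(0,0,0) R1=(0,0,0)
Op 3: inc R0 by 1 -> R0=(4,0,0) value=4
Op 4: merge R2<->R1 -> R2=(0,0,0) R1=(0,0,0)
Op 5: inc R0 by 1 -> R0=(5,0,0) value=5
Op 6: inc R0 by 5 -> R0=(10,0,0) value=10

Answer: 0 0 0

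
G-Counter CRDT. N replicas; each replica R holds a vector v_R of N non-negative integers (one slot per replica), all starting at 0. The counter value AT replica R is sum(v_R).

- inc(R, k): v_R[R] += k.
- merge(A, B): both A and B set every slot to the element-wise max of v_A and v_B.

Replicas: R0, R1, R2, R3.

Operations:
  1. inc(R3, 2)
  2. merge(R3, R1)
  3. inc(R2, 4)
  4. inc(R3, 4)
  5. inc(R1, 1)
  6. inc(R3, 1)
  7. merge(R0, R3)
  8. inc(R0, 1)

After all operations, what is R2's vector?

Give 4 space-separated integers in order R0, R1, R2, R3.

Op 1: inc R3 by 2 -> R3=(0,0,0,2) value=2
Op 2: merge R3<->R1 -> R3=(0,0,0,2) R1=(0,0,0,2)
Op 3: inc R2 by 4 -> R2=(0,0,4,0) value=4
Op 4: inc R3 by 4 -> R3=(0,0,0,6) value=6
Op 5: inc R1 by 1 -> R1=(0,1,0,2) value=3
Op 6: inc R3 by 1 -> R3=(0,0,0,7) value=7
Op 7: merge R0<->R3 -> R0=(0,0,0,7) R3=(0,0,0,7)
Op 8: inc R0 by 1 -> R0=(1,0,0,7) value=8

Answer: 0 0 4 0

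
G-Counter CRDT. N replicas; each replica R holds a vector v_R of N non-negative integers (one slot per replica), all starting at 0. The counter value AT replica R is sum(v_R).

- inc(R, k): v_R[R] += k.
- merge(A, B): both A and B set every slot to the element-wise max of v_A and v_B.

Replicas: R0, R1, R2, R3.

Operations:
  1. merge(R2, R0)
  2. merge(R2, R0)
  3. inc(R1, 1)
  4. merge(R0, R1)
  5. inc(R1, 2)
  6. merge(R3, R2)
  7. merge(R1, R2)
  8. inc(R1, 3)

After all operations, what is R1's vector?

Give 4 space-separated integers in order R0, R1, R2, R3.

Answer: 0 6 0 0

Derivation:
Op 1: merge R2<->R0 -> R2=(0,0,0,0) R0=(0,0,0,0)
Op 2: merge R2<->R0 -> R2=(0,0,0,0) R0=(0,0,0,0)
Op 3: inc R1 by 1 -> R1=(0,1,0,0) value=1
Op 4: merge R0<->R1 -> R0=(0,1,0,0) R1=(0,1,0,0)
Op 5: inc R1 by 2 -> R1=(0,3,0,0) value=3
Op 6: merge R3<->R2 -> R3=(0,0,0,0) R2=(0,0,0,0)
Op 7: merge R1<->R2 -> R1=(0,3,0,0) R2=(0,3,0,0)
Op 8: inc R1 by 3 -> R1=(0,6,0,0) value=6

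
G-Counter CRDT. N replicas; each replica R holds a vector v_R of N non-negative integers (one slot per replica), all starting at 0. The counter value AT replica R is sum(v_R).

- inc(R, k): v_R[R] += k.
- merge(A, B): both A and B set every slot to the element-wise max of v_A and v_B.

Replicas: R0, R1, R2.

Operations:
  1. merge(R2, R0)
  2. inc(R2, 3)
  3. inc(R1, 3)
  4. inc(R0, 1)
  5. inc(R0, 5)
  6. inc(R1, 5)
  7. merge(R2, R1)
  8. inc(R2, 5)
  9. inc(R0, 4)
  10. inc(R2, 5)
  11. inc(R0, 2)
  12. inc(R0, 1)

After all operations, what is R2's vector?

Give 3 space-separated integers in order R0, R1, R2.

Answer: 0 8 13

Derivation:
Op 1: merge R2<->R0 -> R2=(0,0,0) R0=(0,0,0)
Op 2: inc R2 by 3 -> R2=(0,0,3) value=3
Op 3: inc R1 by 3 -> R1=(0,3,0) value=3
Op 4: inc R0 by 1 -> R0=(1,0,0) value=1
Op 5: inc R0 by 5 -> R0=(6,0,0) value=6
Op 6: inc R1 by 5 -> R1=(0,8,0) value=8
Op 7: merge R2<->R1 -> R2=(0,8,3) R1=(0,8,3)
Op 8: inc R2 by 5 -> R2=(0,8,8) value=16
Op 9: inc R0 by 4 -> R0=(10,0,0) value=10
Op 10: inc R2 by 5 -> R2=(0,8,13) value=21
Op 11: inc R0 by 2 -> R0=(12,0,0) value=12
Op 12: inc R0 by 1 -> R0=(13,0,0) value=13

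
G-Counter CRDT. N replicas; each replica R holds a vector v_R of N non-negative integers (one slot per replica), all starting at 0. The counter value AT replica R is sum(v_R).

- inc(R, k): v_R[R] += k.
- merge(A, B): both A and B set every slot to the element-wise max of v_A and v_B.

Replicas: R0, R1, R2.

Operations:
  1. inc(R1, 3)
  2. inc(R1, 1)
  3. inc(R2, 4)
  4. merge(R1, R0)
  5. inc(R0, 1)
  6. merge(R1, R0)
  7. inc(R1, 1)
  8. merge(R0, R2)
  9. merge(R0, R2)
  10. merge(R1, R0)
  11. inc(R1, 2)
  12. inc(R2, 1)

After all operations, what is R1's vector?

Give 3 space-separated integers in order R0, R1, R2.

Answer: 1 7 4

Derivation:
Op 1: inc R1 by 3 -> R1=(0,3,0) value=3
Op 2: inc R1 by 1 -> R1=(0,4,0) value=4
Op 3: inc R2 by 4 -> R2=(0,0,4) value=4
Op 4: merge R1<->R0 -> R1=(0,4,0) R0=(0,4,0)
Op 5: inc R0 by 1 -> R0=(1,4,0) value=5
Op 6: merge R1<->R0 -> R1=(1,4,0) R0=(1,4,0)
Op 7: inc R1 by 1 -> R1=(1,5,0) value=6
Op 8: merge R0<->R2 -> R0=(1,4,4) R2=(1,4,4)
Op 9: merge R0<->R2 -> R0=(1,4,4) R2=(1,4,4)
Op 10: merge R1<->R0 -> R1=(1,5,4) R0=(1,5,4)
Op 11: inc R1 by 2 -> R1=(1,7,4) value=12
Op 12: inc R2 by 1 -> R2=(1,4,5) value=10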